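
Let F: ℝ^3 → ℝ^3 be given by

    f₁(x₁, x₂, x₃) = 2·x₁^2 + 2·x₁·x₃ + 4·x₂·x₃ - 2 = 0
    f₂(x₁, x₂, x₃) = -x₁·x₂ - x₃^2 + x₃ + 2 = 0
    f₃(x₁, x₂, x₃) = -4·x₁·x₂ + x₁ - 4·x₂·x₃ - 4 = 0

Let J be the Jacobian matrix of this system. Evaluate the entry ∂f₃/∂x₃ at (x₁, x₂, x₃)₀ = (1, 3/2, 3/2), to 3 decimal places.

∂f₃/∂x₃ = -4·x₂.
At (1, 3/2, 3/2) this is -6.000.

-6.000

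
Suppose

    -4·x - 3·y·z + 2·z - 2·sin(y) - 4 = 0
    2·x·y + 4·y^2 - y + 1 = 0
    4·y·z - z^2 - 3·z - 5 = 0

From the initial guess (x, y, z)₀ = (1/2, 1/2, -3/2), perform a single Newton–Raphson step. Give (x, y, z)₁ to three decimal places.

(-1.158, 0.415, 1.119)

At (1/2, 1/2, -3/2): F = (-7.70885, 2.000, -5.750).
Jacobian J = [[-4, -3·z - 2·cos(y), -3·y + 2], [2·y, 2·x + 8·y - 1, 0], [0, 4·z, 4·y - 2·z - 3]].
At the point, J = [[-4.000, 2.74483, 0.500], [1.000, 4.000, 0.000], [0.000, -6.000, 2.000]] (det J = -40.48967).
Solving J·Δ = −F gives Δ = (-1.658, -0.085, 2.619).
Then the next iterate is (x, y, z)₁ = (-1.158, 0.415, 1.119).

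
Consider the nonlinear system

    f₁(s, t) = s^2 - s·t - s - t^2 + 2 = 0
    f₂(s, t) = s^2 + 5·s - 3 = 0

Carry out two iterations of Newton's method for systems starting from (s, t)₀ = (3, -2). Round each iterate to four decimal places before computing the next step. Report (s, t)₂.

At (3, -2): F = (10.0000, 21.0000).
Jacobian J = [[2·s - t - 1, -s - 2·t], [2·s + 5, 0]].
At the point, J = [[7.0000, 1.0000], [11.0000, 0.0000]] (det J = -11.0000).
Solving J·Δ = −F gives Δ = (-1.9091, 3.3636).
Then the next iterate is (s, t)₁ = (1.0909, 1.3636).
Round to (1.0909, 1.3636) and repeat: F = (-1.247793, 3.644563), J = [[-0.1818, -3.8181], [7.1818, 0.0000]].
Δ = (-0.5075, -0.3026), so (s, t)₂ = (0.5834, 1.0610).

(0.5834, 1.0610)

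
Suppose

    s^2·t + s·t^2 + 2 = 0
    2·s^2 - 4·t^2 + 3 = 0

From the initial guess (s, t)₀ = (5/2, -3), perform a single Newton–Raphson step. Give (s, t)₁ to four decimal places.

At (5/2, -3): F = (5.7500, -20.5000).
Jacobian J = [[2·s·t + t^2, s^2 + 2·s·t], [4·s, -8·t]].
At the point, J = [[-6.0000, -8.7500], [10.0000, 24.0000]] (det J = -56.5000).
Solving J·Δ = −F gives Δ = (-0.7323, 1.1593).
Then the next iterate is (s, t)₁ = (1.7677, -1.8407).

(1.7677, -1.8407)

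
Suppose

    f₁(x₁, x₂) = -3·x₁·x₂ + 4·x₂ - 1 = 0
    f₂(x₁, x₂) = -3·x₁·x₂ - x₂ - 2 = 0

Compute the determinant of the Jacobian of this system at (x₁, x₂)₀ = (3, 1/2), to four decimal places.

7.5000

J = [[-3·x₂, -3·x₁ + 4], [-3·x₂, -3·x₁ - 1]].
At the point, J = [[-1.5000, -5.0000], [-1.5000, -10.0000]].
det J = 7.5000.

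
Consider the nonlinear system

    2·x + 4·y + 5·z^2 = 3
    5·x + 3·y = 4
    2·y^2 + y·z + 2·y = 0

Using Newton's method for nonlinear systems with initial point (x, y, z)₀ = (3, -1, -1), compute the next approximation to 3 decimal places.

(1.232, -0.720, -0.841)

At (3, -1, -1): F = (4.000, 8.000, 1.000).
Jacobian J = [[2, 4, 10·z], [5, 3, 0], [0, 4·y + z + 2, y]].
At the point, J = [[2.000, 4.000, -10.000], [5.000, 3.000, 0.000], [0.000, -3.000, -1.000]] (det J = 164.000).
Solving J·Δ = −F gives Δ = (-1.768, 0.280, 0.159).
Then the next iterate is (x, y, z)₁ = (1.232, -0.720, -0.841).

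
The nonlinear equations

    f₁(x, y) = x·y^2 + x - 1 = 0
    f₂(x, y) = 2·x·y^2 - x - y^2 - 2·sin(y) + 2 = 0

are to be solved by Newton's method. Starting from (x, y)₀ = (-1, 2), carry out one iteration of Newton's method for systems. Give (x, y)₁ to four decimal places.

At (-1, 2): F = (-6.0000, -10.818595).
Jacobian J = [[y^2 + 1, 2·x·y], [2·y^2 - 1, 4·x·y - 2·y - 2·cos(y)]].
At the point, J = [[5.0000, -4.0000], [7.0000, -11.167706]] (det J = -27.838532).
Solving J·Δ = −F gives Δ = (0.8525, -0.4344).
Then the next iterate is (x, y)₁ = (-0.1475, 1.5656).

(-0.1475, 1.5656)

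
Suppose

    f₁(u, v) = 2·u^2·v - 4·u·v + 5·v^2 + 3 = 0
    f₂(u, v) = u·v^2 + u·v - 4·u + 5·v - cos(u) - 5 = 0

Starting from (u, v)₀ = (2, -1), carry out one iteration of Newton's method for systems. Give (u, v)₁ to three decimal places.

At (2, -1): F = (8.000, -17.58385).
Jacobian J = [[4·u·v - 4·v, 2·u^2 - 4·u + 10·v], [v^2 + v + sin(u) - 4, 2·u·v + u + 5]].
At the point, J = [[-4.000, -10.000], [-3.09070, 3.000]] (det J = -42.90703).
Solving J·Δ = −F gives Δ = (-3.539, 2.216).
Then the next iterate is (u, v)₁ = (-1.539, 1.216).

(-1.539, 1.216)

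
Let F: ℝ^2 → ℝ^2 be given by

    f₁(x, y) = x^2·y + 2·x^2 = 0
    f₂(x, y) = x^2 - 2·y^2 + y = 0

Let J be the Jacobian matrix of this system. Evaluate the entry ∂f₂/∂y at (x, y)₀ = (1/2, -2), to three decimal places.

∂f₂/∂y = -4·y + 1.
At (1/2, -2) this is 9.000.

9.000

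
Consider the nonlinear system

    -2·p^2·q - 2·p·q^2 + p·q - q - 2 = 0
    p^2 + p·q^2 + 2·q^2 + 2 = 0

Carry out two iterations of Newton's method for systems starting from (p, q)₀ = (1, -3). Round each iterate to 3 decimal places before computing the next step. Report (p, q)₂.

(1.934, 0.568)

At (1, -3): F = (-14.000, 30.000).
Jacobian J = [[-4·p·q - 2·q^2 + q, -2·p^2 - 4·p·q + p - 1], [2·p + q^2, 2·p·q + 4·q]].
At the point, J = [[-9.000, 10.000], [11.000, -18.000]] (det J = 52.000).
Solving J·Δ = −F gives Δ = (0.923, 2.231).
Then the next iterate is (p, q)₁ = (1.923, -0.769).
Round to (1.923, -0.769) and repeat: F = (0.70325, 8.01784), J = [[3.96343, -0.55771], [4.43736, -6.03357]].
Δ = (0.011, 1.337), so (p, q)₂ = (1.934, 0.568).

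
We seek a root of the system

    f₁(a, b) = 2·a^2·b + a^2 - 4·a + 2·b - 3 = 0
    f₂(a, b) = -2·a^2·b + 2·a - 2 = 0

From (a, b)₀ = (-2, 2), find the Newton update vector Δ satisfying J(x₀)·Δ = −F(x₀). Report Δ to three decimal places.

(1.000, -0.500)

At (-2, 2): F = (29.000, -22.000).
Jacobian J = [[4·a·b + 2·a - 4, 2·a^2 + 2], [-4·a·b + 2, -2·a^2]].
At the point, J = [[-24.000, 10.000], [18.000, -8.000]] (det J = 12.000).
Solving J·Δ = −F gives Δ = (1.000, -0.500).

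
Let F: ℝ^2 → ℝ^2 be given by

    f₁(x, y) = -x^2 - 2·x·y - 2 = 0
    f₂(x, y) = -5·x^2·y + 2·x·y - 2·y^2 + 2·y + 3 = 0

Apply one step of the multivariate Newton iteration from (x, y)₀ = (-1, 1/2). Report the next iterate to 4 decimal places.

(-0.2632, 1.1316)

At (-1, 1/2): F = (-2.0000, 0.0000).
Jacobian J = [[-2·x - 2·y, -2·x], [-10·x·y + 2·y, -5·x^2 + 2·x - 4·y + 2]].
At the point, J = [[1.0000, 2.0000], [6.0000, -7.0000]] (det J = -19.0000).
Solving J·Δ = −F gives Δ = (0.7368, 0.6316).
Then the next iterate is (x, y)₁ = (-0.2632, 1.1316).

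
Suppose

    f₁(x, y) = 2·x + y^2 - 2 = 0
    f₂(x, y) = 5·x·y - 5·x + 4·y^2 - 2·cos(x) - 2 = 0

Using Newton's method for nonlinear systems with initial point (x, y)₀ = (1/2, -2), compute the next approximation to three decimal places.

(0.241, -1.379)

At (1/2, -2): F = (3.000, 4.74483).
Jacobian J = [[2, 2·y], [5·y + 2·sin(x) - 5, 5·x + 8·y]].
At the point, J = [[2.000, -4.000], [-14.04115, -13.500]] (det J = -83.16460).
Solving J·Δ = −F gives Δ = (-0.259, 0.621).
Then the next iterate is (x, y)₁ = (0.241, -1.379).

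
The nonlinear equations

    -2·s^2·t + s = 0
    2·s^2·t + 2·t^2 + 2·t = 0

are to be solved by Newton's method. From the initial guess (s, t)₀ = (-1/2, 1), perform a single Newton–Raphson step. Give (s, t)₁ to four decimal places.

At (-1/2, 1): F = (-1.0000, 4.5000).
Jacobian J = [[-4·s·t + 1, -2·s^2], [4·s·t, 2·s^2 + 4·t + 2]].
At the point, J = [[3.0000, -0.5000], [-2.0000, 6.5000]] (det J = 18.5000).
Solving J·Δ = −F gives Δ = (0.2297, -0.6216).
Then the next iterate is (s, t)₁ = (-0.2703, 0.3784).

(-0.2703, 0.3784)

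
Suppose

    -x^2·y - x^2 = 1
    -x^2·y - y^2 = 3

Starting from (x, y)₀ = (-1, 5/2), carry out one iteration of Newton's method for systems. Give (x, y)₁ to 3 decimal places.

(-0.588, 0.885)

At (-1, 5/2): F = (-4.500, -11.750).
Jacobian J = [[-2·x·y - 2·x, -x^2], [-2·x·y, -x^2 - 2·y]].
At the point, J = [[7.000, -1.000], [5.000, -6.000]] (det J = -37.000).
Solving J·Δ = −F gives Δ = (0.412, -1.615).
Then the next iterate is (x, y)₁ = (-0.588, 0.885).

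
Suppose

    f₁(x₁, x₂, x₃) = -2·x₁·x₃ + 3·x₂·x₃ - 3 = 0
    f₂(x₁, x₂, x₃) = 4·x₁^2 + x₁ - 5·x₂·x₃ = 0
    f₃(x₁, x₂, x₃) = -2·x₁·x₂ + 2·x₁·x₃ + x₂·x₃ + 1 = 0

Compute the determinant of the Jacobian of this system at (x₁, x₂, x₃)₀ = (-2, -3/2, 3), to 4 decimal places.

J = [[-2·x₃, 3·x₃, -2·x₁ + 3·x₂], [8·x₁ + 1, -5·x₃, -5·x₂], [-2·x₂ + 2·x₃, -2·x₁ + x₃, 2·x₁ + x₂]].
At the point, J = [[-6.0000, 9.0000, -0.5000], [-15.0000, -15.0000, 7.5000], [9.0000, 7.0000, -5.5000]].
det J = -330.0000.

-330.0000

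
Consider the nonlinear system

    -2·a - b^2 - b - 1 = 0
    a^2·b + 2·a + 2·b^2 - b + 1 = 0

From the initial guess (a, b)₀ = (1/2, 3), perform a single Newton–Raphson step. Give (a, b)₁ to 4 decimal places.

At (1/2, 3): F = (-14.0000, 17.7500).
Jacobian J = [[-2, -2·b - 1], [2·a·b + 2, a^2 + 4·b - 1]].
At the point, J = [[-2.0000, -7.0000], [5.0000, 11.2500]] (det J = 12.5000).
Solving J·Δ = −F gives Δ = (2.6600, -2.7600).
Then the next iterate is (a, b)₁ = (3.1600, 0.2400).

(3.1600, 0.2400)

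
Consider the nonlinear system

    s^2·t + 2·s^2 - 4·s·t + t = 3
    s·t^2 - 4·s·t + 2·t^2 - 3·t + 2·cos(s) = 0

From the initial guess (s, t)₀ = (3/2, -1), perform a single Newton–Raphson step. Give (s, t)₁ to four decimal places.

At (3/2, -1): F = (4.2500, 12.641474).
Jacobian J = [[2·s·t + 4·s - 4·t, s^2 - 4·s + 1], [t^2 - 4·t - 2·sin(s), 2·s·t - 4·s + 4·t - 3]].
At the point, J = [[7.0000, -2.7500], [3.005010, -16.0000]] (det J = -103.736222).
Solving J·Δ = −F gives Δ = (-0.3204, 0.7299).
Then the next iterate is (s, t)₁ = (1.1796, -0.2701).

(1.1796, -0.2701)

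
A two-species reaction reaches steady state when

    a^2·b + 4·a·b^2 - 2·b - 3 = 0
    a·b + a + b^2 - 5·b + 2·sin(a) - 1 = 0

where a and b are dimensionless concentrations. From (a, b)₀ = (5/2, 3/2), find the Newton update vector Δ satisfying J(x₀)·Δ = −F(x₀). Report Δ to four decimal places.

(-1.2472, -0.1546)

At (5/2, 3/2): F = (25.8750, 1.196944).
Jacobian J = [[2·a·b + 4·b^2, a^2 + 8·a·b - 2], [b + 2·cos(a) + 1, a + 2·b - 5]].
At the point, J = [[16.5000, 34.2500], [0.897713, 0.5000]] (det J = -22.496662).
Solving J·Δ = −F gives Δ = (-1.2472, -0.1546).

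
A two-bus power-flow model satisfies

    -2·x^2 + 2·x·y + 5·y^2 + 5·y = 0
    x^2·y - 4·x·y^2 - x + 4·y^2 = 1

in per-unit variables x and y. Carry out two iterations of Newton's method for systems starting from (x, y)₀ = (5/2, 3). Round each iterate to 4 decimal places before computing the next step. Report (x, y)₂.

(2.4217, 0.9228)

At (5/2, 3): F = (62.5000, -38.7500).
Jacobian J = [[-4·x + 2·y, 2·x + 10·y + 5], [2·x·y - 4·y^2 - 1, x^2 - 8·x·y + 8·y]].
At the point, J = [[-4.0000, 40.0000], [-22.0000, -29.7500]] (det J = 999.0000).
Solving J·Δ = −F gives Δ = (0.3097, -1.5315).
Then the next iterate is (x, y)₁ = (2.8097, 1.4685).
Round to (2.8097, 1.4685) and repeat: F = (10.588222, -7.827169), J = [[-8.3018, 25.3044], [-1.373880, -13.365942]].
Δ = (-0.3880, -0.5457), so (x, y)₂ = (2.4217, 0.9228).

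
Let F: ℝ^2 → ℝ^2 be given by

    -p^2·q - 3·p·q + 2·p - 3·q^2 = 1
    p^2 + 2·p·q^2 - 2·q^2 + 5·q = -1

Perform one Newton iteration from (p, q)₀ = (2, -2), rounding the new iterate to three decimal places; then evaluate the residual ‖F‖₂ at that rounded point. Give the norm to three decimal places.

8.366

At (2, -2): F = (11.000, 3.000).
Jacobian J = [[-2·p·q - 3·q + 2, -p^2 - 3·p - 6·q], [2·p + 2·q^2, 4·p·q - 4·q + 5]].
At the point, J = [[16.000, 2.000], [12.000, -3.000]] (det J = -72.000).
Solving J·Δ = −F gives Δ = (-0.542, -1.167).
Then the next iterate is (p, q)₁ = (1.458, -3.167).
Re-evaluating at (1.458, -3.167): F = (-7.58891, -3.52186), so ‖F‖₂ = 8.366.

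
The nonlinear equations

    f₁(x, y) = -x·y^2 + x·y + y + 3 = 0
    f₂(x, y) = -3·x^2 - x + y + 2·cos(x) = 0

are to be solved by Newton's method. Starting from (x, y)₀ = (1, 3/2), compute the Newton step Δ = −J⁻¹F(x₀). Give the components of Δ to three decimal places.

(0.247, 3.565)

At (1, 3/2): F = (3.750, -1.41940).
Jacobian J = [[-y^2 + y, -2·x·y + x + 1], [-6·x - 2·sin(x) - 1, 1]].
At the point, J = [[-0.750, -1.000], [-8.68294, 1.000]] (det J = -9.43294).
Solving J·Δ = −F gives Δ = (0.247, 3.565).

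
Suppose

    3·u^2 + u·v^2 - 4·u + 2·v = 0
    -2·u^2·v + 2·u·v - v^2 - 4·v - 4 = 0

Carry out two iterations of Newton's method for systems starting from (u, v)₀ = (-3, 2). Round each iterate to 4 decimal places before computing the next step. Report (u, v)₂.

(0.1145, 0.9759)

At (-3, 2): F = (31.0000, -64.0000).
Jacobian J = [[6·u + v^2 - 4, 2·u·v + 2], [-4·u·v + 2·v, -2·u^2 + 2·u - 2·v - 4]].
At the point, J = [[-18.0000, -10.0000], [28.0000, -32.0000]] (det J = 856.0000).
Solving J·Δ = −F gives Δ = (1.9065, -0.3318).
Then the next iterate is (u, v)₁ = (-1.0935, 1.6682).
Round to (-1.0935, 1.6682) and repeat: F = (8.254535, -21.093519), J = [[-7.778109, -1.648353], [10.633107, -11.914884]].
Δ = (1.2080, -0.6923), so (u, v)₂ = (0.1145, 0.9759).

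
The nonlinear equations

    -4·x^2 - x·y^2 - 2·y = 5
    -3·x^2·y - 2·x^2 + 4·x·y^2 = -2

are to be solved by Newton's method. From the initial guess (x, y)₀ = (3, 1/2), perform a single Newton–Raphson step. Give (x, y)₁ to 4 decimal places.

(1.0711, 1.3052)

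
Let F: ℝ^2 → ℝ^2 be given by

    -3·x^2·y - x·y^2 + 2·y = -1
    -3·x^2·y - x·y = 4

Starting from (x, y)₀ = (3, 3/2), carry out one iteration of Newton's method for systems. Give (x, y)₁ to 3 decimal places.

(-1.027, 3.693)

At (3, 3/2): F = (-43.250, -49.000).
Jacobian J = [[-6·x·y - y^2, -3·x^2 - 2·x·y + 2], [-6·x·y - y, -3·x^2 - x]].
At the point, J = [[-29.250, -34.000], [-28.500, -30.000]] (det J = -91.500).
Solving J·Δ = −F gives Δ = (-4.027, 2.193).
Then the next iterate is (x, y)₁ = (-1.027, 3.693).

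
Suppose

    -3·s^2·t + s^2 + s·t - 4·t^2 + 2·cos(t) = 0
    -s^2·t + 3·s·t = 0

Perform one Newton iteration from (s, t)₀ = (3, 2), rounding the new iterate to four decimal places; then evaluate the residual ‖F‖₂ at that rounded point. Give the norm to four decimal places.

At (3, 2): F = (-55.832294, 0.0000).
Jacobian J = [[-6·s·t + 2·s + t, -3·s^2 + s - 8·t - 2·sin(t)], [-2·s·t + 3·t, -s^2 + 3·s]].
At the point, J = [[-28.0000, -41.818595], [-6.0000, 0.0000]] (det J = -250.911569).
Solving J·Δ = −F gives Δ = (0.0000, -1.3351).
Then the next iterate is (s, t)₁ = (3.0000, 0.6649).
Re-evaluating at (3.0000, 0.6649): F = (-7.152011, 0.0000), so ‖F‖₂ = 7.1520.

7.1520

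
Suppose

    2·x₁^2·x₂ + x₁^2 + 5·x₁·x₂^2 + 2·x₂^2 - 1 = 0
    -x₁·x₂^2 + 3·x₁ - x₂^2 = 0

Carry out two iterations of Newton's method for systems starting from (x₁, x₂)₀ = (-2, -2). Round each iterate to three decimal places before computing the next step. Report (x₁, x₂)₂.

At (-2, -2): F = (-45.000, -2.000).
Jacobian J = [[4·x₁·x₂ + 2·x₁ + 5·x₂^2, 2·x₁^2 + 10·x₁·x₂ + 4·x₂], [-x₂^2 + 3, -2·x₁·x₂ - 2·x₂]].
At the point, J = [[32.000, 40.000], [-1.000, -4.000]] (det J = -88.000).
Solving J·Δ = −F gives Δ = (2.955, -1.239).
Then the next iterate is (x₁, x₂)₁ = (0.955, -3.239).
Round to (0.955, -3.239) and repeat: F = (65.08127, -17.64514), J = [[41.99262, -42.06440], [-7.49112, 12.66449]].
Δ = (-0.378, 1.169), so (x₁, x₂)₂ = (0.577, -2.070).

(0.577, -2.070)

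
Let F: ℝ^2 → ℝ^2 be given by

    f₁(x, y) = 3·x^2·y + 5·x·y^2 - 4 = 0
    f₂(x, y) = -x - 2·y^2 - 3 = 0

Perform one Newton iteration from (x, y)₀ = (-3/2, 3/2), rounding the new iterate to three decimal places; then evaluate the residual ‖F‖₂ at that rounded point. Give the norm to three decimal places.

1243.160

At (-3/2, 3/2): F = (-10.750, -6.000).
Jacobian J = [[6·x·y + 5·y^2, 3·x^2 + 10·x·y], [-1, -4·y]].
At the point, J = [[-2.250, -15.750], [-1.000, -6.000]] (det J = -2.250).
Solving J·Δ = −F gives Δ = (-13.333, 1.222).
Then the next iterate is (x, y)₁ = (-14.833, 2.722).
Re-evaluating at (-14.833, 2.722): F = (1243.15653, -2.98557), so ‖F‖₂ = 1243.160.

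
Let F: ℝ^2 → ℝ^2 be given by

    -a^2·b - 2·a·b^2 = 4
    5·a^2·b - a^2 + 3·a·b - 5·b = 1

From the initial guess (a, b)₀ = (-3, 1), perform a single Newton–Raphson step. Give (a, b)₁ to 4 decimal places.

At (-3, 1): F = (-7.0000, 21.0000).
Jacobian J = [[-2·a·b - 2·b^2, -a^2 - 4·a·b], [10·a·b - 2·a + 3·b, 5·a^2 + 3·a - 5]].
At the point, J = [[4.0000, 3.0000], [-21.0000, 31.0000]] (det J = 187.0000).
Solving J·Δ = −F gives Δ = (1.4973, 0.3369).
Then the next iterate is (a, b)₁ = (-1.5027, 1.3369).

(-1.5027, 1.3369)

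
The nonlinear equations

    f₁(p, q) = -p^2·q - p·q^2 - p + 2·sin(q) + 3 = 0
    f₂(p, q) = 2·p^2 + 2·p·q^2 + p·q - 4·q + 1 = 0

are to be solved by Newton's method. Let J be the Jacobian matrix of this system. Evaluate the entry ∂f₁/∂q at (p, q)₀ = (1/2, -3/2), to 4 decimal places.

1.3915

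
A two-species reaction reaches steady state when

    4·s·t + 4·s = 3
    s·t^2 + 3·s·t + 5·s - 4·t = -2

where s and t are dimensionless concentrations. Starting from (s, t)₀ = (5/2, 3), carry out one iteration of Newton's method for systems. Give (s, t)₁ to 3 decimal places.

At (5/2, 3): F = (37.000, 47.500).
Jacobian J = [[4·t + 4, 4·s], [t^2 + 3·t + 5, 2·s·t + 3·s - 4]].
At the point, J = [[16.000, 10.000], [23.000, 18.500]] (det J = 66.000).
Solving J·Δ = −F gives Δ = (-3.174, 1.379).
Then the next iterate is (s, t)₁ = (-0.674, 4.379).

(-0.674, 4.379)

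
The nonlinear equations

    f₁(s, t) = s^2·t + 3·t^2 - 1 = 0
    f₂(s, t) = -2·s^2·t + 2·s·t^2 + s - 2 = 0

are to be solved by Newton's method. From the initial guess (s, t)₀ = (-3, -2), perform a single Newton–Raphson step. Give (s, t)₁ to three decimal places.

(-2.222, -1.222)

At (-3, -2): F = (-7.000, 7.000).
Jacobian J = [[2·s·t, s^2 + 6·t], [-4·s·t + 2·t^2 + 1, -2·s^2 + 4·s·t]].
At the point, J = [[12.000, -3.000], [-15.000, 6.000]] (det J = 27.000).
Solving J·Δ = −F gives Δ = (0.778, 0.778).
Then the next iterate is (s, t)₁ = (-2.222, -1.222).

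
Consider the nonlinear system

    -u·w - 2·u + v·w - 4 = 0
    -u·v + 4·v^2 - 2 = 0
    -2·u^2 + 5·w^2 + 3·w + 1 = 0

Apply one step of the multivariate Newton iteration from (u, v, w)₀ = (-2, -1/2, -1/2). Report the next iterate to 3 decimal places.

At (-2, -1/2, -1/2): F = (-0.750, -2.000, -7.250).
Jacobian J = [[-w - 2, w, -u + v], [-v, -u + 8·v, 0], [-4·u, 0, 10·w + 3]].
At the point, J = [[-1.500, -0.500, 1.500], [0.500, -2.000, 0.000], [8.000, 0.000, -2.000]] (det J = 17.500).
Solving J·Δ = −F gives Δ = (1.300, -0.675, 1.575).
Then the next iterate is (u, v, w)₁ = (-0.700, -1.175, 1.075).

(-0.700, -1.175, 1.075)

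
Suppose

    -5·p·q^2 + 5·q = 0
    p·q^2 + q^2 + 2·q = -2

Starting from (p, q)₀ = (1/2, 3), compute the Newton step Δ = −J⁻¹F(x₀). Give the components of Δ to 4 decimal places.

At (1/2, 3): F = (-7.5000, 21.5000).
Jacobian J = [[-5·q^2, -10·p·q + 5], [q^2, 2·p·q + 2·q + 2]].
At the point, J = [[-45.0000, -10.0000], [9.0000, 11.0000]] (det J = -405.0000).
Solving J·Δ = −F gives Δ = (0.3272, -2.2222).

(0.3272, -2.2222)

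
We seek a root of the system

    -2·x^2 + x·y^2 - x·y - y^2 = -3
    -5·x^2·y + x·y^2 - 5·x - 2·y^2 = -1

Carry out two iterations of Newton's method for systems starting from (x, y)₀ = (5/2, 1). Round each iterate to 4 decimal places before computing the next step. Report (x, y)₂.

At (5/2, 1): F = (-10.5000, -42.2500).
Jacobian J = [[-4·x + y^2 - y, 2·x·y - x - 2·y], [-10·x·y + y^2 - 5, -5·x^2 + 2·x·y - 4·y]].
At the point, J = [[-10.0000, 0.5000], [-29.0000, -30.2500]] (det J = 317.0000).
Solving J·Δ = −F gives Δ = (-1.0686, -0.3722).
Then the next iterate is (x, y)₁ = (1.4314, 0.6278).
Round to (1.4314, 0.6278) and repeat: F = (-1.826416, -12.812620), J = [[-5.959267, -0.889734], [-13.592196, -10.958464]].
Δ = (-0.1619, -0.9684), so (x, y)₂ = (1.2695, -0.3406).

(1.2695, -0.3406)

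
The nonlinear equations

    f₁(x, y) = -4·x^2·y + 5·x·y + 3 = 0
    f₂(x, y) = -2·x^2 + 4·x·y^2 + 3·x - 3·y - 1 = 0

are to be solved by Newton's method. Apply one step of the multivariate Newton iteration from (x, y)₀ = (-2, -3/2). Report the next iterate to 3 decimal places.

At (-2, -3/2): F = (42.000, -28.500).
Jacobian J = [[-8·x·y + 5·y, -4·x^2 + 5·x], [-4·x + 4·y^2 + 3, 8·x·y - 3]].
At the point, J = [[-31.500, -26.000], [20.000, 21.000]] (det J = -141.500).
Solving J·Δ = −F gives Δ = (0.996, 0.408).
Then the next iterate is (x, y)₁ = (-1.004, -1.092).

(-1.004, -1.092)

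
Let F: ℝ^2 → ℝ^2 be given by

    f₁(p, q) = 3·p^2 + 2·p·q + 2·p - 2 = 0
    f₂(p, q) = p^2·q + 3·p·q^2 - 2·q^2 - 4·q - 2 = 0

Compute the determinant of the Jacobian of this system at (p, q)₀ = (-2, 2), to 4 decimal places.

208.0000

J = [[6·p + 2·q + 2, 2·p], [2·p·q + 3·q^2, p^2 + 6·p·q - 4·q - 4]].
At the point, J = [[-6.0000, -4.0000], [4.0000, -32.0000]].
det J = 208.0000.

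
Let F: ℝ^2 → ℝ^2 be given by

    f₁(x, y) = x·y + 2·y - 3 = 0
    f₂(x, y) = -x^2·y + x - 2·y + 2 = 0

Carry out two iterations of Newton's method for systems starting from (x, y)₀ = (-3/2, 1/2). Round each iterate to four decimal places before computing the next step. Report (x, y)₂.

At (-3/2, 1/2): F = (-2.7500, -1.6250).
Jacobian J = [[y, x + 2], [-2·x·y + 1, -x^2 - 2]].
At the point, J = [[0.5000, 0.5000], [2.5000, -4.2500]] (det J = -3.3750).
Solving J·Δ = −F gives Δ = (3.7037, 1.7963).
Then the next iterate is (x, y)₁ = (2.2037, 2.2963).
Round to (2.2037, 2.2963) and repeat: F = (6.652956, -11.540407), J = [[2.2963, 4.2037], [-9.120713, -6.856294]].
Δ = (-0.1282, -1.5126), so (x, y)₂ = (2.0755, 0.7837).

(2.0755, 0.7837)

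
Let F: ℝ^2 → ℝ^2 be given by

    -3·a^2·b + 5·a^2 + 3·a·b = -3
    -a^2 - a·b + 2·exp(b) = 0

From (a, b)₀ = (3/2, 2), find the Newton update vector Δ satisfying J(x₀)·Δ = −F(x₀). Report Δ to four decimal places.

(-5.2791, -2.7055)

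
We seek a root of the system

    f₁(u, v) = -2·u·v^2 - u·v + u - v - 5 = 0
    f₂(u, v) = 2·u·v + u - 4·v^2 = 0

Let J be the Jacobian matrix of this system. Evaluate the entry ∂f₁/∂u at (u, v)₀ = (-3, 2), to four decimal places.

-9.0000

∂f₁/∂u = -2·v^2 - v + 1.
At (-3, 2) this is -9.0000.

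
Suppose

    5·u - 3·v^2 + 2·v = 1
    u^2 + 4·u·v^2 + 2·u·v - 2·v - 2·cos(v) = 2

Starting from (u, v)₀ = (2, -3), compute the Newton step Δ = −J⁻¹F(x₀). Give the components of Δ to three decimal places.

(-0.317, 1.279)

At (2, -3): F = (-24.000, 69.97998).
Jacobian J = [[5, -6·v + 2], [2·u + 4·v^2 + 2·v, 8·u·v + 2·u + 2·sin(v) - 2]].
At the point, J = [[5.000, 20.000], [34.000, -46.28224]] (det J = -911.41120).
Solving J·Δ = −F gives Δ = (-0.317, 1.279).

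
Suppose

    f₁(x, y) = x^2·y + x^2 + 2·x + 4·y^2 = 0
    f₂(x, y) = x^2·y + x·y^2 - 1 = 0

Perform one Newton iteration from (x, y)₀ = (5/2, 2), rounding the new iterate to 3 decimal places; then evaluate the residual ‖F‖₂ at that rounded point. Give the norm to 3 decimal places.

At (5/2, 2): F = (39.750, 21.500).
Jacobian J = [[2·x·y + 2·x + 2, x^2 + 8·y], [2·x·y + y^2, x^2 + 2·x·y]].
At the point, J = [[17.000, 22.250], [14.000, 16.250]] (det J = -35.250).
Solving J·Δ = −F gives Δ = (4.754, -5.418).
Then the next iterate is (x, y)₁ = (7.254, -3.418).
Re-evaluating at (7.254, -3.418): F = (-65.99751, -96.11044), so ‖F‖₂ = 116.589.

116.589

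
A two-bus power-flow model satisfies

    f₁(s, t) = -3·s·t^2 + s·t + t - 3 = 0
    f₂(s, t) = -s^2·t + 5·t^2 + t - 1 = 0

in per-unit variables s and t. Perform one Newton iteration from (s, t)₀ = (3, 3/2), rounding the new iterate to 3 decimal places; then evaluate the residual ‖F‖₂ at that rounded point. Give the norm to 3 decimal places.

5.770

At (3, 3/2): F = (-17.250, -1.750).
Jacobian J = [[-3·t^2 + t, -6·s·t + s + 1], [-2·s·t, -s^2 + 10·t + 1]].
At the point, J = [[-5.250, -23.000], [-9.000, 7.000]] (det J = -243.750).
Solving J·Δ = −F gives Δ = (-0.661, -0.599).
Then the next iterate is (s, t)₁ = (2.339, 0.901).
Re-evaluating at (2.339, 0.901): F = (-5.68797, -0.96929), so ‖F‖₂ = 5.770.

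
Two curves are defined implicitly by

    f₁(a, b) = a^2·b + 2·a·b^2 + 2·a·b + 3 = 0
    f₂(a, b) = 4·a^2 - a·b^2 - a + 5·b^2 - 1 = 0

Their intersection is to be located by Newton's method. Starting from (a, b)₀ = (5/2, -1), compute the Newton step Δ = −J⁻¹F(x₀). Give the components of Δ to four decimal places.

(5.5000, 24.6000)

At (5/2, -1): F = (-3.2500, 24.0000).
Jacobian J = [[2·a·b + 2·b^2 + 2·b, a^2 + 4·a·b + 2·a], [8·a - b^2 - 1, -2·a·b + 10·b]].
At the point, J = [[-5.0000, 1.2500], [18.0000, -5.0000]] (det J = 2.5000).
Solving J·Δ = −F gives Δ = (5.5000, 24.6000).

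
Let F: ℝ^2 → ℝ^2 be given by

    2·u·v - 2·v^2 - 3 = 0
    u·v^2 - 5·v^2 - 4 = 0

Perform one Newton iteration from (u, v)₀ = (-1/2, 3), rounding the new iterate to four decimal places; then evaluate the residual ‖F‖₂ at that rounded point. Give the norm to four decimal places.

17.7213

At (-1/2, 3): F = (-24.0000, -53.5000).
Jacobian J = [[2·v, 2·u - 4·v], [v^2, 2·u·v - 10·v]].
At the point, J = [[6.0000, -13.0000], [9.0000, -33.0000]] (det J = -81.0000).
Solving J·Δ = −F gives Δ = (1.1914, -1.2963).
Then the next iterate is (u, v)₁ = (0.6914, 1.7037).
Re-evaluating at (0.6914, 1.7037): F = (-6.449311, -16.506115), so ‖F‖₂ = 17.7213.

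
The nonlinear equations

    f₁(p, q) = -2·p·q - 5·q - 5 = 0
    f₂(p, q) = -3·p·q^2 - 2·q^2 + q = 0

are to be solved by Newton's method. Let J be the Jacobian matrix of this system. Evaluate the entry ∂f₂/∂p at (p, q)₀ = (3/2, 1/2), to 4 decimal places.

∂f₂/∂p = -3·q^2.
At (3/2, 1/2) this is -0.7500.

-0.7500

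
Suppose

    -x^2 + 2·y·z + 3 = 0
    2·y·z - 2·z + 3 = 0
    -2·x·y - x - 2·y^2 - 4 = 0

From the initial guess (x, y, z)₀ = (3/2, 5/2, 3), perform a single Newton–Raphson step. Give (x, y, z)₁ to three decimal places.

(4.617, -0.900, 5.800)

At (3/2, 5/2, 3): F = (15.750, 12.000, -25.500).
Jacobian J = [[-2·x, 2·z, 2·y], [0, 2·z, 2·y - 2], [-2·y - 1, -2·x - 4·y, 0]].
At the point, J = [[-3.000, 6.000, 5.000], [0.000, 6.000, 3.000], [-6.000, -13.000, 0.000]] (det J = -45.000).
Solving J·Δ = −F gives Δ = (3.117, -3.400, 2.800).
Then the next iterate is (x, y, z)₁ = (4.617, -0.900, 5.800).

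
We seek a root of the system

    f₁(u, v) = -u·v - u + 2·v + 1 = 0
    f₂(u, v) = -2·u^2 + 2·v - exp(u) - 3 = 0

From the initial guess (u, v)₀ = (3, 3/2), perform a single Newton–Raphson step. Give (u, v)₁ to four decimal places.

At (3, 3/2): F = (-3.5000, -38.085537).
Jacobian J = [[-v - 1, -u + 2], [-4·u - exp(u), 2]].
At the point, J = [[-2.5000, -1.0000], [-32.085537, 2.0000]] (det J = -37.085537).
Solving J·Δ = −F gives Δ = (-1.2157, -0.4607).
Then the next iterate is (u, v)₁ = (1.7843, 1.0393).

(1.7843, 1.0393)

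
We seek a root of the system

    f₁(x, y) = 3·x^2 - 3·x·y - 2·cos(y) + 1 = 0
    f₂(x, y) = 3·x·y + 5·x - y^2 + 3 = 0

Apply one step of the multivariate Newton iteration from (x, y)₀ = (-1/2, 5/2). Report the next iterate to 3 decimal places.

(0.095, 2.182)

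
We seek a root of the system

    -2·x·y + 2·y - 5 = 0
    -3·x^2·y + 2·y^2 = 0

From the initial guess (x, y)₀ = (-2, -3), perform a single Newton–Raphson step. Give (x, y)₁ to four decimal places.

At (-2, -3): F = (-23.0000, 54.0000).
Jacobian J = [[-2·y, -2·x + 2], [-6·x·y, -3·x^2 + 4·y]].
At the point, J = [[6.0000, 6.0000], [-36.0000, -24.0000]] (det J = 72.0000).
Solving J·Δ = −F gives Δ = (-3.1667, 7.0000).
Then the next iterate is (x, y)₁ = (-5.1667, 4.0000).

(-5.1667, 4.0000)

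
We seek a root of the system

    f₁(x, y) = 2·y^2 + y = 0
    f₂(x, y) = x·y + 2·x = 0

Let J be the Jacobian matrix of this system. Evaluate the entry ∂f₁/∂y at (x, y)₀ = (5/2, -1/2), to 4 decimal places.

∂f₁/∂y = 4·y + 1.
At (5/2, -1/2) this is -1.0000.

-1.0000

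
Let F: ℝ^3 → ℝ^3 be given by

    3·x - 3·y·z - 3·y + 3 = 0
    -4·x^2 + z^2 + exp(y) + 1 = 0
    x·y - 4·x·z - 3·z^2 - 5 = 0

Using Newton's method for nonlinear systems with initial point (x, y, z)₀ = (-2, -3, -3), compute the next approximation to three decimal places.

At (-2, -3, -3): F = (-21.000, -5.95021, -50.000).
Jacobian J = [[3, -3·z - 3, -3·y], [-8·x, exp(y), 2·z], [y - 4·z, x, -4·x - 6·z]].
At the point, J = [[3.000, 6.000, 9.000], [16.000, 0.04979, -6.000], [9.000, -2.000, 26.000]] (det J = -3144.14936).
Solving J·Δ = −F gives Δ = (0.980, 0.569, 1.627).
Then the next iterate is (x, y, z)₁ = (-1.020, -2.431, -1.373).

(-1.020, -2.431, -1.373)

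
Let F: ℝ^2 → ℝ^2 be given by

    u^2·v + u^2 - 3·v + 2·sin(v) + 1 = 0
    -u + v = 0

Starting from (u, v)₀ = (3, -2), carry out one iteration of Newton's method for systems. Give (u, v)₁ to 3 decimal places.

(29.457, 29.457)

At (3, -2): F = (-3.81859, -5.000).
Jacobian J = [[2·u·v + 2·u, u^2 + 2·cos(v) - 3], [-1, 1]].
At the point, J = [[-6.000, 5.16771], [-1.000, 1.000]] (det J = -0.83229).
Solving J·Δ = −F gives Δ = (26.457, 31.457).
Then the next iterate is (u, v)₁ = (29.457, 29.457).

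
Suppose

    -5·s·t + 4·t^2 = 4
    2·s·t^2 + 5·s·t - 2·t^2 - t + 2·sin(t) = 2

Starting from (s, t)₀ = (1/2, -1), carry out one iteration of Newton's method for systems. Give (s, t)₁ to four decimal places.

(-5.7196, -3.7236)

At (1/2, -1): F = (2.5000, -6.182942).
Jacobian J = [[-5·t, -5·s + 8·t], [2·t^2 + 5·t, 4·s·t + 5·s - 4·t + 2·cos(t) - 1]].
At the point, J = [[5.0000, -10.5000], [-3.0000, 4.580605]] (det J = -8.596977).
Solving J·Δ = −F gives Δ = (-6.2196, -2.7236).
Then the next iterate is (s, t)₁ = (-5.7196, -3.7236).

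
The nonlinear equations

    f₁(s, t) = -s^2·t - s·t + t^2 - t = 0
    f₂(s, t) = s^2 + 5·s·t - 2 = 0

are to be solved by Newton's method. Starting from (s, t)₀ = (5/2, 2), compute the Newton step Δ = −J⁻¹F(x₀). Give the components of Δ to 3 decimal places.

At (5/2, 2): F = (-15.500, 29.250).
Jacobian J = [[-2·s·t - t, -s^2 - s + 2·t - 1], [2·s + 5·t, 5·s]].
At the point, J = [[-12.000, -5.750], [15.000, 12.500]] (det J = -63.750).
Solving J·Δ = −F gives Δ = (-0.401, -1.859).

(-0.401, -1.859)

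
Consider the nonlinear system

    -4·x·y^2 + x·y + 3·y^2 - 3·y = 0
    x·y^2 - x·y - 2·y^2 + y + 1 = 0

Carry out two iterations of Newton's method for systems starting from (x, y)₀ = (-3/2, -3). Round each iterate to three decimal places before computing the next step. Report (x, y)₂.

(-0.240, -0.971)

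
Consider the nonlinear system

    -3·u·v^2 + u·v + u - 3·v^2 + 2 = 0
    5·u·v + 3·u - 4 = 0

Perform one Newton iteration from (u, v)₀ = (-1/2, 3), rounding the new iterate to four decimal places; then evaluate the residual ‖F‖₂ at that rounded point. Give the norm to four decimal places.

At (-1/2, 3): F = (-13.5000, -13.0000).
Jacobian J = [[-3·v^2 + v + 1, -6·u·v + u - 6·v], [5·v + 3, 5·u]].
At the point, J = [[-23.0000, -9.5000], [18.0000, -2.5000]] (det J = 228.5000).
Solving J·Δ = −F gives Δ = (0.3928, -2.3720).
Then the next iterate is (u, v)₁ = (-0.1072, 0.6280).
Re-evaluating at (-0.1072, 0.6280): F = (0.769160, -4.658208), so ‖F‖₂ = 4.7213.

4.7213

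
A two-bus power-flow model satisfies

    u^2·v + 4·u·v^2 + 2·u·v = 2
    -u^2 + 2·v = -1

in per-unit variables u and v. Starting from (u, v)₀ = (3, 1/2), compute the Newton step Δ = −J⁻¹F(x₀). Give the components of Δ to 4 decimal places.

(-1.1977, -0.0930)

At (3, 1/2): F = (8.5000, -7.0000).
Jacobian J = [[2·u·v + 4·v^2 + 2·v, u^2 + 8·u·v + 2·u], [-2·u, 2]].
At the point, J = [[5.0000, 27.0000], [-6.0000, 2.0000]] (det J = 172.0000).
Solving J·Δ = −F gives Δ = (-1.1977, -0.0930).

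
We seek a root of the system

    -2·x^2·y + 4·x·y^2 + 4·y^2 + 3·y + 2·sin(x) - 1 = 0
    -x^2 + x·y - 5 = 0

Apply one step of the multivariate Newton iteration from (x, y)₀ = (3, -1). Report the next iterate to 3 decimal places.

(0.532, -1.092)

At (3, -1): F = (30.28224, -17.000).
Jacobian J = [[-4·x·y + 4·y^2 + 2·cos(x), -2·x^2 + 8·x·y + 8·y + 3], [-2·x + y, x]].
At the point, J = [[14.02002, -47.000], [-7.000, 3.000]] (det J = -286.93995).
Solving J·Δ = −F gives Δ = (-2.468, -0.092).
Then the next iterate is (x, y)₁ = (0.532, -1.092).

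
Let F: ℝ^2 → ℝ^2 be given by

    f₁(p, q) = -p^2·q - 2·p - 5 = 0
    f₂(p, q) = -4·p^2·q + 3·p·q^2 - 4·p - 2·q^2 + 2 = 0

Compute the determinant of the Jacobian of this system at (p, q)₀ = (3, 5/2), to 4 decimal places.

-390.2500

J = [[-2·p·q - 2, -p^2], [-8·p·q + 3·q^2 - 4, -4·p^2 + 6·p·q - 4·q]].
At the point, J = [[-17.0000, -9.0000], [-45.2500, -1.0000]].
det J = -390.2500.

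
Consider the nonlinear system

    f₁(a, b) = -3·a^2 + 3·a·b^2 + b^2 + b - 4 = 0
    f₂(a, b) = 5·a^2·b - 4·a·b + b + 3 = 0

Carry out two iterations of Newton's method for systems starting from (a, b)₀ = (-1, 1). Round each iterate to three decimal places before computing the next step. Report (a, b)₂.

At (-1, 1): F = (-8.000, 13.000).
Jacobian J = [[-6·a + 3·b^2, 6·a·b + 2·b + 1], [10·a·b - 4·b, 5·a^2 - 4·a + 1]].
At the point, J = [[9.000, -3.000], [-14.000, 10.000]] (det J = 48.000).
Solving J·Δ = −F gives Δ = (0.854, -0.104).
Then the next iterate is (a, b)₁ = (-0.146, 0.896).
Round to (-0.146, 0.896) and repeat: F = (-2.71677, 4.51476), J = [[3.28445, 2.00710], [-4.89216, 1.69058]].
Δ = (0.888, -0.100), so (a, b)₂ = (0.742, 0.796).

(0.742, 0.796)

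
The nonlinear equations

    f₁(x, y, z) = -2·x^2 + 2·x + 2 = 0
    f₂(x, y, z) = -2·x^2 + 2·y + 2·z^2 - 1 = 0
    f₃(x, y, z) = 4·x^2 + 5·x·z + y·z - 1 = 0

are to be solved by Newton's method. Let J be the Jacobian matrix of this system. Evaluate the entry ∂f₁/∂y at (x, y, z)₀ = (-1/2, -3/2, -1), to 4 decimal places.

0.0000

∂f₁/∂y = 0.
At (-1/2, -3/2, -1) this is 0.0000.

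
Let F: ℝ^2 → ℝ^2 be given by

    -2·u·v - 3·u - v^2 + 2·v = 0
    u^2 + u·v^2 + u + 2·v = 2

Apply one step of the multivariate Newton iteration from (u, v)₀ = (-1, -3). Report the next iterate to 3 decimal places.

At (-1, -3): F = (-18.000, -17.000).
Jacobian J = [[-2·v - 3, -2·u - 2·v + 2], [2·u + v^2 + 1, 2·u·v + 2]].
At the point, J = [[3.000, 10.000], [8.000, 8.000]] (det J = -56.000).
Solving J·Δ = −F gives Δ = (0.464, 1.661).
Then the next iterate is (u, v)₁ = (-0.536, -1.339).

(-0.536, -1.339)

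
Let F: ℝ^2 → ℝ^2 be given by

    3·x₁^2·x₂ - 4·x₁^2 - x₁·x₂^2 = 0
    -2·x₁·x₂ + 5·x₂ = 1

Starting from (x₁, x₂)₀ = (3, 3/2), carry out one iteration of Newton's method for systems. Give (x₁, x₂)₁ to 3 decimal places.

(2.113, 1.662)

At (3, 3/2): F = (-2.250, -2.500).
Jacobian J = [[6·x₁·x₂ - 8·x₁ - x₂^2, 3·x₁^2 - 2·x₁·x₂], [-2·x₂, -2·x₁ + 5]].
At the point, J = [[0.750, 18.000], [-3.000, -1.000]] (det J = 53.250).
Solving J·Δ = −F gives Δ = (-0.887, 0.162).
Then the next iterate is (x₁, x₂)₁ = (2.113, 1.662).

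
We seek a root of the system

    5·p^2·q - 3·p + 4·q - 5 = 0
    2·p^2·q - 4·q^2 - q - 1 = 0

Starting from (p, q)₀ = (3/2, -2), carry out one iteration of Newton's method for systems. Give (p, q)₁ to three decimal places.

(0.601, -1.322)

At (3/2, -2): F = (-40.000, -24.000).
Jacobian J = [[10·p·q - 3, 5·p^2 + 4], [4·p·q, 2·p^2 - 8·q - 1]].
At the point, J = [[-33.000, 15.250], [-12.000, 19.500]] (det J = -460.500).
Solving J·Δ = −F gives Δ = (-0.899, 0.678).
Then the next iterate is (p, q)₁ = (0.601, -1.322).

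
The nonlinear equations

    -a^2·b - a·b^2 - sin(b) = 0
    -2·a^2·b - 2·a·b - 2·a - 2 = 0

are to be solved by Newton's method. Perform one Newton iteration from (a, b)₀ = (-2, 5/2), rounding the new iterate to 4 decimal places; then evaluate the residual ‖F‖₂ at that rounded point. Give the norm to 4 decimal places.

2.2745

At (-2, 5/2): F = (1.901528, -8.0000).
Jacobian J = [[-2·a·b - b^2, -a^2 - 2·a·b - cos(b)], [-4·a·b - 2·b - 2, -2·a^2 - 2·a]].
At the point, J = [[3.7500, 6.801144], [13.0000, -4.0000]] (det J = -103.414867).
Solving J·Δ = −F gives Δ = (0.4526, -0.5291).
Then the next iterate is (a, b)₁ = (-1.5474, 1.9709).
Re-evaluating at (-1.5474, 1.9709): F = (0.370557, -2.244089), so ‖F‖₂ = 2.2745.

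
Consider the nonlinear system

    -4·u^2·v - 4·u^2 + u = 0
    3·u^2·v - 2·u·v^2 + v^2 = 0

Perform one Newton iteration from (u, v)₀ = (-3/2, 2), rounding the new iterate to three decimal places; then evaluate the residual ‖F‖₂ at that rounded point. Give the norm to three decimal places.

At (-3/2, 2): F = (-28.500, 29.500).
Jacobian J = [[-8·u·v - 8·u + 1, -4·u^2], [6·u·v - 2·v^2, 3·u^2 - 4·u·v + 2·v]].
At the point, J = [[37.000, -9.000], [-26.000, 22.750]] (det J = 607.750).
Solving J·Δ = −F gives Δ = (0.630, -0.577).
Then the next iterate is (u, v)₁ = (-0.870, 1.423).
Re-evaluating at (-0.870, 1.423): F = (-8.20587, 8.77951), so ‖F‖₂ = 12.017.

12.017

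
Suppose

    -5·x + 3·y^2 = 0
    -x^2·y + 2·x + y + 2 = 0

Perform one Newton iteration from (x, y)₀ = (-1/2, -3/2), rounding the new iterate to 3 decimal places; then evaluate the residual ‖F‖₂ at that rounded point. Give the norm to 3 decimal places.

284.640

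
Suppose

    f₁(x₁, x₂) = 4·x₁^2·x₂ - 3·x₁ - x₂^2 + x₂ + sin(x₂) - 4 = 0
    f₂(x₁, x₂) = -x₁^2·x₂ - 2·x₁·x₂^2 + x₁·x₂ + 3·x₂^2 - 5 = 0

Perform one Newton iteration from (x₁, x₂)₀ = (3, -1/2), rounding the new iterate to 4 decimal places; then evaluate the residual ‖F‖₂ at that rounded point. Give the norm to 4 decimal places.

At (3, -1/2): F = (-32.229426, -2.7500).
Jacobian J = [[8·x₁·x₂ - 3, 4·x₁^2 - 2·x₂ + cos(x₂) + 1], [-2·x₁·x₂ - 2·x₂^2 + x₂, -x₁^2 - 4·x₁·x₂ + x₁ + 6·x₂]].
At the point, J = [[-15.0000, 38.877583], [2.0000, -3.0000]] (det J = -32.755165).
Solving J·Δ = −F gives Δ = (6.2159, 3.2272).
Then the next iterate is (x₁, x₂)₁ = (9.2159, 2.7272).
Re-evaluating at (9.2159, 2.7272): F = (890.559583, -326.271026), so ‖F‖₂ = 948.4457.

948.4457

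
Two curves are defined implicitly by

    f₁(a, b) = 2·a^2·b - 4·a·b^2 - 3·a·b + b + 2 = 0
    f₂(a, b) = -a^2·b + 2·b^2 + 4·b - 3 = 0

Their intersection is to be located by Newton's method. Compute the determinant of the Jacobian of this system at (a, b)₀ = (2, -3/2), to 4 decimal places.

J = [[4·a·b - 4·b^2 - 3·b, 2·a^2 - 8·a·b - 3·a + 1], [-2·a·b, -a^2 + 4·b + 4]].
At the point, J = [[-16.5000, 27.0000], [6.0000, -6.0000]].
det J = -63.0000.

-63.0000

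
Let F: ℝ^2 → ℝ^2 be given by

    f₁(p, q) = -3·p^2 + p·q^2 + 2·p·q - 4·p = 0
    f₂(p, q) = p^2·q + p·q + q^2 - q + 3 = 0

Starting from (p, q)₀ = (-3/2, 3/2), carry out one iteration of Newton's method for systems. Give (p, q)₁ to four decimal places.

(-3.7582, -2.7363)

At (-3/2, 3/2): F = (-8.6250, 4.8750).
Jacobian J = [[-6·p + q^2 + 2·q - 4, 2·p·q + 2·p], [2·p·q + q, p^2 + p + 2·q - 1]].
At the point, J = [[10.2500, -7.5000], [-3.0000, 2.7500]] (det J = 5.6875).
Solving J·Δ = −F gives Δ = (-2.2582, -4.2363).
Then the next iterate is (p, q)₁ = (-3.7582, -2.7363).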